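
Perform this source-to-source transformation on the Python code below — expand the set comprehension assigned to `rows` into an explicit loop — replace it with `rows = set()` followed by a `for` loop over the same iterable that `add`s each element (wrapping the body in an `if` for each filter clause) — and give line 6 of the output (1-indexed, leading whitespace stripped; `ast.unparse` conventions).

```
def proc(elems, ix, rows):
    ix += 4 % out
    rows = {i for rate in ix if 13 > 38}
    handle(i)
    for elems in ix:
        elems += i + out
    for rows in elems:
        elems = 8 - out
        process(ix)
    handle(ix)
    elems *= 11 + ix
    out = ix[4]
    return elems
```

rows.add(i)

Transformed code:
def proc(elems, ix, rows):
    ix += 4 % out
    rows = set()
    for rate in ix:
        if 13 > 38:
            rows.add(i)
    handle(i)
    for elems in ix:
        elems += i + out
    for rows in elems:
        elems = 8 - out
        process(ix)
    handle(ix)
    elems *= 11 + ix
    out = ix[4]
    return elems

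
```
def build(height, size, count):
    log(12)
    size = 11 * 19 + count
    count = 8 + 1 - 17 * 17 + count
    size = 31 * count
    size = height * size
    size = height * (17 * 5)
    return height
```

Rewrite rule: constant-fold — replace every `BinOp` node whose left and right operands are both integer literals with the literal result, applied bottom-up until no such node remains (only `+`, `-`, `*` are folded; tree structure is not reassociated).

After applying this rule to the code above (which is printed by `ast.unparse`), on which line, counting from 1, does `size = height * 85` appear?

Transformed code:
def build(height, size, count):
    log(12)
    size = 209 + count
    count = -280 + count
    size = 31 * count
    size = height * size
    size = height * 85
    return height

7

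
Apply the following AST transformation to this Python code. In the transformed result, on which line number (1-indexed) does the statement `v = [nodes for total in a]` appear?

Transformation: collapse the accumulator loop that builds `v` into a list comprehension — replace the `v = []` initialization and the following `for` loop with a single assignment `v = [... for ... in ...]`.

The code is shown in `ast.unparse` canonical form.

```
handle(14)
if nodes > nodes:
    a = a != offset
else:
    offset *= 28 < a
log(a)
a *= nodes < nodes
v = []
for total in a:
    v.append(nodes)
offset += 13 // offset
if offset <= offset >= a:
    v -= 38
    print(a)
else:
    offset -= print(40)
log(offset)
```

Transformed code:
handle(14)
if nodes > nodes:
    a = a != offset
else:
    offset *= 28 < a
log(a)
a *= nodes < nodes
v = [nodes for total in a]
offset += 13 // offset
if offset <= offset >= a:
    v -= 38
    print(a)
else:
    offset -= print(40)
log(offset)

8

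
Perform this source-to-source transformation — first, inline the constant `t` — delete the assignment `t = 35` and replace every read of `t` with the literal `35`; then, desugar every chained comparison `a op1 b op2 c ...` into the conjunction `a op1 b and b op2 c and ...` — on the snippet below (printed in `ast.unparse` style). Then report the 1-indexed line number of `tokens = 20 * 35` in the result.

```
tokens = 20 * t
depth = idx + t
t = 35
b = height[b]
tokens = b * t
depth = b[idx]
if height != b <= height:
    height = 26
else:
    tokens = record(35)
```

Transformed code:
tokens = 20 * 35
depth = idx + 35
b = height[b]
tokens = b * 35
depth = b[idx]
if height != b and b <= height:
    height = 26
else:
    tokens = record(35)

1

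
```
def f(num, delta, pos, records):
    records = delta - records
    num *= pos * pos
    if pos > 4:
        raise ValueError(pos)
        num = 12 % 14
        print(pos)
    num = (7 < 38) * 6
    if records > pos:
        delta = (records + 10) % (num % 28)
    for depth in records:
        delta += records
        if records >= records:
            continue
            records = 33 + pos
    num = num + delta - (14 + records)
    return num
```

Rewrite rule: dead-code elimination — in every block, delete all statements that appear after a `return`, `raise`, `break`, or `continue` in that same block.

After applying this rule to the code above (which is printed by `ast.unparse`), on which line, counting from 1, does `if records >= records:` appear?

11

Transformed code:
def f(num, delta, pos, records):
    records = delta - records
    num *= pos * pos
    if pos > 4:
        raise ValueError(pos)
    num = (7 < 38) * 6
    if records > pos:
        delta = (records + 10) % (num % 28)
    for depth in records:
        delta += records
        if records >= records:
            continue
    num = num + delta - (14 + records)
    return num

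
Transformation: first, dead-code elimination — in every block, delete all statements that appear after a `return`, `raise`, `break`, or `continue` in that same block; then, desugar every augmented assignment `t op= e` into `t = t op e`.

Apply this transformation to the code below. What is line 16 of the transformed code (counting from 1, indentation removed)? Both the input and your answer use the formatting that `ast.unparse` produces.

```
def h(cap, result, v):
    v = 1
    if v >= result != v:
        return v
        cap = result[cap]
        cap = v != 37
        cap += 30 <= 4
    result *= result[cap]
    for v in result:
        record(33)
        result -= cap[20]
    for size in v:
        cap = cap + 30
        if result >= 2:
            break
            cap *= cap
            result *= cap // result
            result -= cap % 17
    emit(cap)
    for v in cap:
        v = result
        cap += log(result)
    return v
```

Transformed code:
def h(cap, result, v):
    v = 1
    if v >= result != v:
        return v
    result = result * result[cap]
    for v in result:
        record(33)
        result = result - cap[20]
    for size in v:
        cap = cap + 30
        if result >= 2:
            break
    emit(cap)
    for v in cap:
        v = result
        cap = cap + log(result)
    return v

cap = cap + log(result)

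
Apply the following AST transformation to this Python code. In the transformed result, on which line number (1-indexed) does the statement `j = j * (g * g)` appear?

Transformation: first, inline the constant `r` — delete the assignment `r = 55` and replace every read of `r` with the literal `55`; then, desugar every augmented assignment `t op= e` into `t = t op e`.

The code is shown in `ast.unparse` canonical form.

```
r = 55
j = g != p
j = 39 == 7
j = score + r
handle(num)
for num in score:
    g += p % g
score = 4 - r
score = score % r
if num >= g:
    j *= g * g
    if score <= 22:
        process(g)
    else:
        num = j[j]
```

10

Transformed code:
j = g != p
j = 39 == 7
j = score + 55
handle(num)
for num in score:
    g = g + p % g
score = 4 - 55
score = score % 55
if num >= g:
    j = j * (g * g)
    if score <= 22:
        process(g)
    else:
        num = j[j]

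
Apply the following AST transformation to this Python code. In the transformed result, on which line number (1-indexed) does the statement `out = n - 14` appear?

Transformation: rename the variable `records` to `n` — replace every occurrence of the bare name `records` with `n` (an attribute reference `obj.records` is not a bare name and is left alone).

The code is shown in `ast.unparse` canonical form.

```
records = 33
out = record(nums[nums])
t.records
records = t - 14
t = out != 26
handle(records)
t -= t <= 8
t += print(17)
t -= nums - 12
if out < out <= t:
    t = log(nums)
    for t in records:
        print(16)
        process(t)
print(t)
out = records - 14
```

16

Transformed code:
n = 33
out = record(nums[nums])
t.records
n = t - 14
t = out != 26
handle(n)
t -= t <= 8
t += print(17)
t -= nums - 12
if out < out <= t:
    t = log(nums)
    for t in n:
        print(16)
        process(t)
print(t)
out = n - 14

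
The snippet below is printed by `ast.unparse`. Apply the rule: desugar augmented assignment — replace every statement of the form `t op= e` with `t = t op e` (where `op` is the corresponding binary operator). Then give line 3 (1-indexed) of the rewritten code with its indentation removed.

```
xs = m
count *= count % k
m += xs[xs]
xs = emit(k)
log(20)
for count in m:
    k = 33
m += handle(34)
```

Transformed code:
xs = m
count = count * (count % k)
m = m + xs[xs]
xs = emit(k)
log(20)
for count in m:
    k = 33
m = m + handle(34)

m = m + xs[xs]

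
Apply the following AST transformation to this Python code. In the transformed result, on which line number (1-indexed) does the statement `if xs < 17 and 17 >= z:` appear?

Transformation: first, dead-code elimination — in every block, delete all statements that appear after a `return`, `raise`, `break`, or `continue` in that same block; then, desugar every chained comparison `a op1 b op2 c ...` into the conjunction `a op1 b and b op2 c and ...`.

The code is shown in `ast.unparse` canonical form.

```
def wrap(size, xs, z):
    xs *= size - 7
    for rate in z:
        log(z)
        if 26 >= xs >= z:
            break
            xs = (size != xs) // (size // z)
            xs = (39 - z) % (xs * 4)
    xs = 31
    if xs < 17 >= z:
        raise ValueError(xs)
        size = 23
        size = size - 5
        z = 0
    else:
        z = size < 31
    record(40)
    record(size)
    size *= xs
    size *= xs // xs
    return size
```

Transformed code:
def wrap(size, xs, z):
    xs *= size - 7
    for rate in z:
        log(z)
        if 26 >= xs and xs >= z:
            break
    xs = 31
    if xs < 17 and 17 >= z:
        raise ValueError(xs)
    else:
        z = size < 31
    record(40)
    record(size)
    size *= xs
    size *= xs // xs
    return size

8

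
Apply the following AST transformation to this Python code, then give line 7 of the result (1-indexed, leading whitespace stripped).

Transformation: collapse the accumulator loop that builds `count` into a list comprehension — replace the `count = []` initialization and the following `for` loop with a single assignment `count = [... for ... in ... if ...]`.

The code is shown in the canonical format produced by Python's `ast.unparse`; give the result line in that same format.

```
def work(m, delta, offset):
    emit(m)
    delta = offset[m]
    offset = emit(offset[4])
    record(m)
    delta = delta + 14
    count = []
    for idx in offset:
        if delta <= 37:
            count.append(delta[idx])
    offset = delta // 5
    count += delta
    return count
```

count = [delta[idx] for idx in offset if delta <= 37]

Transformed code:
def work(m, delta, offset):
    emit(m)
    delta = offset[m]
    offset = emit(offset[4])
    record(m)
    delta = delta + 14
    count = [delta[idx] for idx in offset if delta <= 37]
    offset = delta // 5
    count += delta
    return count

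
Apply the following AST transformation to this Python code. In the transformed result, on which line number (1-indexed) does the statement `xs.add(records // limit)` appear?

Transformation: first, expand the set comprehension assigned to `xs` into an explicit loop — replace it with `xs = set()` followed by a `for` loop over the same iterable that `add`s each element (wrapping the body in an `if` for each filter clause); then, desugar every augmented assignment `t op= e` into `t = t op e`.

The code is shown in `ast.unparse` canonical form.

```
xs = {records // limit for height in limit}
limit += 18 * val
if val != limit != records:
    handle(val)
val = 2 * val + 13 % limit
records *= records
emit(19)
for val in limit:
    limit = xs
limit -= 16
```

Transformed code:
xs = set()
for height in limit:
    xs.add(records // limit)
limit = limit + 18 * val
if val != limit != records:
    handle(val)
val = 2 * val + 13 % limit
records = records * records
emit(19)
for val in limit:
    limit = xs
limit = limit - 16

3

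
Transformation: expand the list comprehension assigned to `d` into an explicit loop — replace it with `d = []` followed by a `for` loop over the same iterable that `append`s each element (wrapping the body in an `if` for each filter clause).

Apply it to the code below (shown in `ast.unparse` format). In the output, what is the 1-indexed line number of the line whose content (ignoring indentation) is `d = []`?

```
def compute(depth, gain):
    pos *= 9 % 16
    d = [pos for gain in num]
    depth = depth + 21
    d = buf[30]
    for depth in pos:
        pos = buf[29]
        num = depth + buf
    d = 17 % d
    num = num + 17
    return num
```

Transformed code:
def compute(depth, gain):
    pos *= 9 % 16
    d = []
    for gain in num:
        d.append(pos)
    depth = depth + 21
    d = buf[30]
    for depth in pos:
        pos = buf[29]
        num = depth + buf
    d = 17 % d
    num = num + 17
    return num

3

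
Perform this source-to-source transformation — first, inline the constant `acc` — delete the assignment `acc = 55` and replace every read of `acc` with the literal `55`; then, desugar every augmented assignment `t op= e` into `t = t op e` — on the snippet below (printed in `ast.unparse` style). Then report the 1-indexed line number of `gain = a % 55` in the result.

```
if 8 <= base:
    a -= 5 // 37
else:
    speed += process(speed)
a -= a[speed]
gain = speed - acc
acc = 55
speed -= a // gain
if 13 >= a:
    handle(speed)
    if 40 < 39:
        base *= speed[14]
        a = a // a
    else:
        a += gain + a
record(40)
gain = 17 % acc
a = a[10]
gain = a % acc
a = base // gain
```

18

Transformed code:
if 8 <= base:
    a = a - 5 // 37
else:
    speed = speed + process(speed)
a = a - a[speed]
gain = speed - 55
speed = speed - a // gain
if 13 >= a:
    handle(speed)
    if 40 < 39:
        base = base * speed[14]
        a = a // a
    else:
        a = a + (gain + a)
record(40)
gain = 17 % 55
a = a[10]
gain = a % 55
a = base // gain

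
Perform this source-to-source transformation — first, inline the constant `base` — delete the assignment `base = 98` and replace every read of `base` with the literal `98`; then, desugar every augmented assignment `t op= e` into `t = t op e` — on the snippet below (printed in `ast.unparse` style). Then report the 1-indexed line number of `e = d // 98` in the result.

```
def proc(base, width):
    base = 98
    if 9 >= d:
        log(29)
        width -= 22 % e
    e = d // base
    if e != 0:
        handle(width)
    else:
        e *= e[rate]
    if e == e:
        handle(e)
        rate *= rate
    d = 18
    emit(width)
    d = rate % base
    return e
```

Transformed code:
def proc(base, width):
    if 9 >= d:
        log(29)
        width = width - 22 % e
    e = d // 98
    if e != 0:
        handle(width)
    else:
        e = e * e[rate]
    if e == e:
        handle(e)
        rate = rate * rate
    d = 18
    emit(width)
    d = rate % 98
    return e

5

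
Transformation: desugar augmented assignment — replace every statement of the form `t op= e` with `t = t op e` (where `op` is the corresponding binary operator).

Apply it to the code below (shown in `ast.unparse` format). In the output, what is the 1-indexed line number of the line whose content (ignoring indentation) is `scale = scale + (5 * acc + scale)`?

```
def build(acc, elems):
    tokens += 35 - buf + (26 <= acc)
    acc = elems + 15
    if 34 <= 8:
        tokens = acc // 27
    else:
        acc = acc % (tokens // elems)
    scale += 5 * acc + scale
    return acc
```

Transformed code:
def build(acc, elems):
    tokens = tokens + (35 - buf + (26 <= acc))
    acc = elems + 15
    if 34 <= 8:
        tokens = acc // 27
    else:
        acc = acc % (tokens // elems)
    scale = scale + (5 * acc + scale)
    return acc

8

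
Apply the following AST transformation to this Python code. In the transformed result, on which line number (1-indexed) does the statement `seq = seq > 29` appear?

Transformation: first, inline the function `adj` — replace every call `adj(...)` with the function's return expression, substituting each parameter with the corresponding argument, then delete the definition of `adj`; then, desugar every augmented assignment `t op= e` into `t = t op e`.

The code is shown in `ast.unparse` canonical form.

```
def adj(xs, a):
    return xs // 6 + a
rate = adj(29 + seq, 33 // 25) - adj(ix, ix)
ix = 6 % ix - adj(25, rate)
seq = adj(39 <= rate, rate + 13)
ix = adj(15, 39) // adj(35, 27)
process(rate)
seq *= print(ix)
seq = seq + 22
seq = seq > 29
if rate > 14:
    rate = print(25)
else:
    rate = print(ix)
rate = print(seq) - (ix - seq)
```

Transformed code:
rate = (29 + seq) // 6 + 33 // 25 - (ix // 6 + ix)
ix = 6 % ix - (25 // 6 + rate)
seq = (39 <= rate) // 6 + (rate + 13)
ix = (15 // 6 + 39) // (35 // 6 + 27)
process(rate)
seq = seq * print(ix)
seq = seq + 22
seq = seq > 29
if rate > 14:
    rate = print(25)
else:
    rate = print(ix)
rate = print(seq) - (ix - seq)

8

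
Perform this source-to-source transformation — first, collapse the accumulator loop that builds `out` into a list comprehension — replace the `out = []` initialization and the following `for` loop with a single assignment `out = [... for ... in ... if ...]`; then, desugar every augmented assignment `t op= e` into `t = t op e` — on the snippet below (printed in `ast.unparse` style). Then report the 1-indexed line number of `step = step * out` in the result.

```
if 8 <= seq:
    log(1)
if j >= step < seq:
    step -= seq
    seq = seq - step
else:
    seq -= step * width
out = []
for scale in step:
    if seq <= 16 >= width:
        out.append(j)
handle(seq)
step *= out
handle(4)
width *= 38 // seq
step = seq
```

Transformed code:
if 8 <= seq:
    log(1)
if j >= step < seq:
    step = step - seq
    seq = seq - step
else:
    seq = seq - step * width
out = [j for scale in step if seq <= 16 >= width]
handle(seq)
step = step * out
handle(4)
width = width * (38 // seq)
step = seq

10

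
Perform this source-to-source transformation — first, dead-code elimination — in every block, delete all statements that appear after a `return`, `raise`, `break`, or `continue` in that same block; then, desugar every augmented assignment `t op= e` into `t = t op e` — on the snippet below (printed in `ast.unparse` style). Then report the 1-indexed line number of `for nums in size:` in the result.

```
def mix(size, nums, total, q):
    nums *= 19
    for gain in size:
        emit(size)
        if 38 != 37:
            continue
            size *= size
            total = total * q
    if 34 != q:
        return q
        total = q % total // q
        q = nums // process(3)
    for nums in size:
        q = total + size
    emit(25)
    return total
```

9

Transformed code:
def mix(size, nums, total, q):
    nums = nums * 19
    for gain in size:
        emit(size)
        if 38 != 37:
            continue
    if 34 != q:
        return q
    for nums in size:
        q = total + size
    emit(25)
    return total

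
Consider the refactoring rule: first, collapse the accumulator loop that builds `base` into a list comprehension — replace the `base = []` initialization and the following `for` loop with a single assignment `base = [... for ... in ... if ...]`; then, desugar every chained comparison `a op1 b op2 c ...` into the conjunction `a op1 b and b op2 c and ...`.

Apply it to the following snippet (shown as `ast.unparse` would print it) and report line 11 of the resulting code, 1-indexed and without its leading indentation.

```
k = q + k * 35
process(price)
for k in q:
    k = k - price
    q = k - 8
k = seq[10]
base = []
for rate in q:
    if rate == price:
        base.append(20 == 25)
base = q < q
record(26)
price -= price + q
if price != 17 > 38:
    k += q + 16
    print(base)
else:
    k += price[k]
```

if price != 17 and 17 > 38:

Transformed code:
k = q + k * 35
process(price)
for k in q:
    k = k - price
    q = k - 8
k = seq[10]
base = [20 == 25 for rate in q if rate == price]
base = q < q
record(26)
price -= price + q
if price != 17 and 17 > 38:
    k += q + 16
    print(base)
else:
    k += price[k]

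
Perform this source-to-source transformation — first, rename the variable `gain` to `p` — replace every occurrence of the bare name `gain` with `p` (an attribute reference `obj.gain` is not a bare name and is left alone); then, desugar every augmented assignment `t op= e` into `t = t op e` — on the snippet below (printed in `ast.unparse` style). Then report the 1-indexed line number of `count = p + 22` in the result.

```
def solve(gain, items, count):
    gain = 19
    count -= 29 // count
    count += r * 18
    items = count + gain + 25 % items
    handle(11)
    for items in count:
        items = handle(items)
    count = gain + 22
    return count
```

Transformed code:
def solve(p, items, count):
    p = 19
    count = count - 29 // count
    count = count + r * 18
    items = count + p + 25 % items
    handle(11)
    for items in count:
        items = handle(items)
    count = p + 22
    return count

9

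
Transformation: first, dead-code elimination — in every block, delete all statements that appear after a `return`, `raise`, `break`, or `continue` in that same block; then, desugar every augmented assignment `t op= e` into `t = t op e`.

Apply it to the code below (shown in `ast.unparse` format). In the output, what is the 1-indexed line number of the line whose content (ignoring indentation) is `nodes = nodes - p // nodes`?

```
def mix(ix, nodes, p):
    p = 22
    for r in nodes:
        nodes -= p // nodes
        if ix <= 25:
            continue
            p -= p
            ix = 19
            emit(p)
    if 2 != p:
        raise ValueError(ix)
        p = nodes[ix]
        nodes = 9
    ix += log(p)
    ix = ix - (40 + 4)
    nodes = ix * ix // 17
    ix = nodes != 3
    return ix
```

4

Transformed code:
def mix(ix, nodes, p):
    p = 22
    for r in nodes:
        nodes = nodes - p // nodes
        if ix <= 25:
            continue
    if 2 != p:
        raise ValueError(ix)
    ix = ix + log(p)
    ix = ix - (40 + 4)
    nodes = ix * ix // 17
    ix = nodes != 3
    return ix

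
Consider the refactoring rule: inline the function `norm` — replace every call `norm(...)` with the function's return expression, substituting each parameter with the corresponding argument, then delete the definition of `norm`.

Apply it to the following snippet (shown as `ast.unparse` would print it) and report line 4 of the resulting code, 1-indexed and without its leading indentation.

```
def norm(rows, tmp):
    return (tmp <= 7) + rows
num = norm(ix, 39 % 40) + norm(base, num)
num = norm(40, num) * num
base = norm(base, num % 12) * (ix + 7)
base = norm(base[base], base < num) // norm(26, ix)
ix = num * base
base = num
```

Transformed code:
num = (39 % 40 <= 7) + ix + ((num <= 7) + base)
num = ((num <= 7) + 40) * num
base = ((num % 12 <= 7) + base) * (ix + 7)
base = (((base < num) <= 7) + base[base]) // ((ix <= 7) + 26)
ix = num * base
base = num

base = (((base < num) <= 7) + base[base]) // ((ix <= 7) + 26)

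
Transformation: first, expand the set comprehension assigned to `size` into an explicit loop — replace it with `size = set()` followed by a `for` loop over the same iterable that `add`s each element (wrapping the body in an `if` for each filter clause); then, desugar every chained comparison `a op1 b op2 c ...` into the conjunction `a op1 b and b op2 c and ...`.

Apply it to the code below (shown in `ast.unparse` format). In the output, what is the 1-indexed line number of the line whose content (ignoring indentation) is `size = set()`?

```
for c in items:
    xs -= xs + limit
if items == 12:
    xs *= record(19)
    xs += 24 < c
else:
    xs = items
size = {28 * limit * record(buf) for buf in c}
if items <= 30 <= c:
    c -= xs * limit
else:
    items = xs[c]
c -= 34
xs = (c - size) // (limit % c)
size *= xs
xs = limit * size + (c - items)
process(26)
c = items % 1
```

8

Transformed code:
for c in items:
    xs -= xs + limit
if items == 12:
    xs *= record(19)
    xs += 24 < c
else:
    xs = items
size = set()
for buf in c:
    size.add(28 * limit * record(buf))
if items <= 30 and 30 <= c:
    c -= xs * limit
else:
    items = xs[c]
c -= 34
xs = (c - size) // (limit % c)
size *= xs
xs = limit * size + (c - items)
process(26)
c = items % 1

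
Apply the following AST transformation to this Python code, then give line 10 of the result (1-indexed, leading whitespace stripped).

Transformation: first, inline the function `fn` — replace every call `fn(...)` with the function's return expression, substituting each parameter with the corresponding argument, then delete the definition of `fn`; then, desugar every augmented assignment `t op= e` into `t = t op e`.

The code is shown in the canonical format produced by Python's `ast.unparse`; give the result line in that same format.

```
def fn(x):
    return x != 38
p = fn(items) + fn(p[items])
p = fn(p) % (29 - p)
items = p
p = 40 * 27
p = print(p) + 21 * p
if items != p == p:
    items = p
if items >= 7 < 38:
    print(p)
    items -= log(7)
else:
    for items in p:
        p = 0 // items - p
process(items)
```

items = items - log(7)

Transformed code:
p = (items != 38) + (p[items] != 38)
p = (p != 38) % (29 - p)
items = p
p = 40 * 27
p = print(p) + 21 * p
if items != p == p:
    items = p
if items >= 7 < 38:
    print(p)
    items = items - log(7)
else:
    for items in p:
        p = 0 // items - p
process(items)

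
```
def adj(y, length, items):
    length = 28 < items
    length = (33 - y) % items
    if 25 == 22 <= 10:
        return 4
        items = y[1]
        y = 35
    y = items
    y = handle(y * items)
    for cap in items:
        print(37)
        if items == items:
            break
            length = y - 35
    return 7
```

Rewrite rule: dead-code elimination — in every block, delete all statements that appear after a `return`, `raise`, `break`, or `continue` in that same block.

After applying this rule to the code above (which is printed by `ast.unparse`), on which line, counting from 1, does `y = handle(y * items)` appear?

Transformed code:
def adj(y, length, items):
    length = 28 < items
    length = (33 - y) % items
    if 25 == 22 <= 10:
        return 4
    y = items
    y = handle(y * items)
    for cap in items:
        print(37)
        if items == items:
            break
    return 7

7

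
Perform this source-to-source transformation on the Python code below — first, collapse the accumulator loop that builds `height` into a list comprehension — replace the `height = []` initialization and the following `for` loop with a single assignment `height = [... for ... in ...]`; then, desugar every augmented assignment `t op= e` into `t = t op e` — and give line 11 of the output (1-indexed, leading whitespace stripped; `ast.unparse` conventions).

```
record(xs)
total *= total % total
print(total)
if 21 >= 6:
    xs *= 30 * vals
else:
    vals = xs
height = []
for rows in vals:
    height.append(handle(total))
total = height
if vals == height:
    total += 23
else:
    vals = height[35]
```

total = total + 23

Transformed code:
record(xs)
total = total * (total % total)
print(total)
if 21 >= 6:
    xs = xs * (30 * vals)
else:
    vals = xs
height = [handle(total) for rows in vals]
total = height
if vals == height:
    total = total + 23
else:
    vals = height[35]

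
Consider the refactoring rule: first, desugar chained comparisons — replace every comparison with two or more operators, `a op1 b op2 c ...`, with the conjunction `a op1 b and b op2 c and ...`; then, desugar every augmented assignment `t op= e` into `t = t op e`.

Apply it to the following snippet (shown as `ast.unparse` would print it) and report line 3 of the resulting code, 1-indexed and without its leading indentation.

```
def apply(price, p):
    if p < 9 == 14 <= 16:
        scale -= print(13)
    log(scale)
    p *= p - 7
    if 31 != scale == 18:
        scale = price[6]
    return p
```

Transformed code:
def apply(price, p):
    if p < 9 and 9 == 14 and (14 <= 16):
        scale = scale - print(13)
    log(scale)
    p = p * (p - 7)
    if 31 != scale and scale == 18:
        scale = price[6]
    return p

scale = scale - print(13)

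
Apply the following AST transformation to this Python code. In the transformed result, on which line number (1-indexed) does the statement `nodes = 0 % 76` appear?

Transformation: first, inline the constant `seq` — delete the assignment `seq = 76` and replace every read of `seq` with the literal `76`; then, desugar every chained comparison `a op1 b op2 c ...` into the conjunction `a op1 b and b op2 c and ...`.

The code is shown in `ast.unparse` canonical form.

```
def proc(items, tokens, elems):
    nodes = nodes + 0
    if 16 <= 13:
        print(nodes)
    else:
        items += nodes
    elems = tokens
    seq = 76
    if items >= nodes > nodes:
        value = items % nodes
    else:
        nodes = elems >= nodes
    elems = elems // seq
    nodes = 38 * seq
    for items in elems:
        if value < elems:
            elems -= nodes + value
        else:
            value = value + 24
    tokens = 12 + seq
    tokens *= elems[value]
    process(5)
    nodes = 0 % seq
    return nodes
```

Transformed code:
def proc(items, tokens, elems):
    nodes = nodes + 0
    if 16 <= 13:
        print(nodes)
    else:
        items += nodes
    elems = tokens
    if items >= nodes and nodes > nodes:
        value = items % nodes
    else:
        nodes = elems >= nodes
    elems = elems // 76
    nodes = 38 * 76
    for items in elems:
        if value < elems:
            elems -= nodes + value
        else:
            value = value + 24
    tokens = 12 + 76
    tokens *= elems[value]
    process(5)
    nodes = 0 % 76
    return nodes

22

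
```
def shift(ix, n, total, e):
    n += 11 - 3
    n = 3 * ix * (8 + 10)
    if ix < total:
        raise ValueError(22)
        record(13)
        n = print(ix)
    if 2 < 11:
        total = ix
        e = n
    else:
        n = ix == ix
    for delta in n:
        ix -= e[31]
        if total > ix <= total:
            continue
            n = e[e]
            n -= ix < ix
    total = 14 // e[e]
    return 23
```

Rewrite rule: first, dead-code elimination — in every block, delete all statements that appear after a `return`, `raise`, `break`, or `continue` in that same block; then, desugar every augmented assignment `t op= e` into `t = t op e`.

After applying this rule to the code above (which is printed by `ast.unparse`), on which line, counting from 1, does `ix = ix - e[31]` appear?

12

Transformed code:
def shift(ix, n, total, e):
    n = n + (11 - 3)
    n = 3 * ix * (8 + 10)
    if ix < total:
        raise ValueError(22)
    if 2 < 11:
        total = ix
        e = n
    else:
        n = ix == ix
    for delta in n:
        ix = ix - e[31]
        if total > ix <= total:
            continue
    total = 14 // e[e]
    return 23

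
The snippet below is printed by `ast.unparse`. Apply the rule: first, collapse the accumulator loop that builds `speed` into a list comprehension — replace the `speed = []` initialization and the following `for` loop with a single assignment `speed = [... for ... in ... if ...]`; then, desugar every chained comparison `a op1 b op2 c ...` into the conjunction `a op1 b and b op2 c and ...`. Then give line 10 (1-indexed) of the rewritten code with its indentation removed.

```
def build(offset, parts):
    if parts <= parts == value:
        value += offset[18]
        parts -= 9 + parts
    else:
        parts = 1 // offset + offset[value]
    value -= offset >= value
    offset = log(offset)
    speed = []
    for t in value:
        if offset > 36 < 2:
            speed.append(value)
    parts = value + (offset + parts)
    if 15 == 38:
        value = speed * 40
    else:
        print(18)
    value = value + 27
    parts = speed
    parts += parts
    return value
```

Transformed code:
def build(offset, parts):
    if parts <= parts and parts == value:
        value += offset[18]
        parts -= 9 + parts
    else:
        parts = 1 // offset + offset[value]
    value -= offset >= value
    offset = log(offset)
    speed = [value for t in value if offset > 36 and 36 < 2]
    parts = value + (offset + parts)
    if 15 == 38:
        value = speed * 40
    else:
        print(18)
    value = value + 27
    parts = speed
    parts += parts
    return value

parts = value + (offset + parts)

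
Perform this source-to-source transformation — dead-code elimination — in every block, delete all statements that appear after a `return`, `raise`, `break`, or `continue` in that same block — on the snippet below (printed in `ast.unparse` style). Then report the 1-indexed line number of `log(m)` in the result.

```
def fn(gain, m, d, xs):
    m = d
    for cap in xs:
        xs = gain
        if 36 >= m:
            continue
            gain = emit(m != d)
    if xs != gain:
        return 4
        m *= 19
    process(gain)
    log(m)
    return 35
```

10

Transformed code:
def fn(gain, m, d, xs):
    m = d
    for cap in xs:
        xs = gain
        if 36 >= m:
            continue
    if xs != gain:
        return 4
    process(gain)
    log(m)
    return 35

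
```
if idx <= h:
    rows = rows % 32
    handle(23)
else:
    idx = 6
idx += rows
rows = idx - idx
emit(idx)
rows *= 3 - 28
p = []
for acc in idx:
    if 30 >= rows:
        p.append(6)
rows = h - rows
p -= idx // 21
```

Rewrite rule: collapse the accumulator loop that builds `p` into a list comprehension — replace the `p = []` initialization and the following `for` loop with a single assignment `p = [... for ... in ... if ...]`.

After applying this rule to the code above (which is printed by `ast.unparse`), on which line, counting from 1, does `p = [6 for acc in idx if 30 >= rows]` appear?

Transformed code:
if idx <= h:
    rows = rows % 32
    handle(23)
else:
    idx = 6
idx += rows
rows = idx - idx
emit(idx)
rows *= 3 - 28
p = [6 for acc in idx if 30 >= rows]
rows = h - rows
p -= idx // 21

10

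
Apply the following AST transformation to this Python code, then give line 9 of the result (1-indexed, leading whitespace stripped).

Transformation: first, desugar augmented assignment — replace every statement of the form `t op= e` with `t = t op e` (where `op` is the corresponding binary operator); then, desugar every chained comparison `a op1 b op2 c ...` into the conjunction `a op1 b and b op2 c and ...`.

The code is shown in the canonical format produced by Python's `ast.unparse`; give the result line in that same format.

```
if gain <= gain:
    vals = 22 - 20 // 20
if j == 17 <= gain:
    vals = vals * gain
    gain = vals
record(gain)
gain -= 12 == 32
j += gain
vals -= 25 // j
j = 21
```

vals = vals - 25 // j

Transformed code:
if gain <= gain:
    vals = 22 - 20 // 20
if j == 17 and 17 <= gain:
    vals = vals * gain
    gain = vals
record(gain)
gain = gain - (12 == 32)
j = j + gain
vals = vals - 25 // j
j = 21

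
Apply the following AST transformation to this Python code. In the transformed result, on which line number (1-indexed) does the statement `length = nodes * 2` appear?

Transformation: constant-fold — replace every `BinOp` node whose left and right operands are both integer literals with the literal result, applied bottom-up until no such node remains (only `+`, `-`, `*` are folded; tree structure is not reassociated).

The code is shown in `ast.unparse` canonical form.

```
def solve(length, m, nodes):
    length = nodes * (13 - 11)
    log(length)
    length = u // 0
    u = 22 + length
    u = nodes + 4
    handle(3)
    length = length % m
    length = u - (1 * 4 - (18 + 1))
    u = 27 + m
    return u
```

Transformed code:
def solve(length, m, nodes):
    length = nodes * 2
    log(length)
    length = u // 0
    u = 22 + length
    u = nodes + 4
    handle(3)
    length = length % m
    length = u - -15
    u = 27 + m
    return u

2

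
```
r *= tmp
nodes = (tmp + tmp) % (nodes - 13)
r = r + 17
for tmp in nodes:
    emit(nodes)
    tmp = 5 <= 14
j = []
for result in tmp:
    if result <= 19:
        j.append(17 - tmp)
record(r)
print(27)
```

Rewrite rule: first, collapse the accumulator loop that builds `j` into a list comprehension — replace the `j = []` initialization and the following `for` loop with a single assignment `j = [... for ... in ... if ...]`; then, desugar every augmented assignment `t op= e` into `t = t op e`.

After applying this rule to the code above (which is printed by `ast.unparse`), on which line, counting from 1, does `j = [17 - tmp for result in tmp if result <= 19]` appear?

Transformed code:
r = r * tmp
nodes = (tmp + tmp) % (nodes - 13)
r = r + 17
for tmp in nodes:
    emit(nodes)
    tmp = 5 <= 14
j = [17 - tmp for result in tmp if result <= 19]
record(r)
print(27)

7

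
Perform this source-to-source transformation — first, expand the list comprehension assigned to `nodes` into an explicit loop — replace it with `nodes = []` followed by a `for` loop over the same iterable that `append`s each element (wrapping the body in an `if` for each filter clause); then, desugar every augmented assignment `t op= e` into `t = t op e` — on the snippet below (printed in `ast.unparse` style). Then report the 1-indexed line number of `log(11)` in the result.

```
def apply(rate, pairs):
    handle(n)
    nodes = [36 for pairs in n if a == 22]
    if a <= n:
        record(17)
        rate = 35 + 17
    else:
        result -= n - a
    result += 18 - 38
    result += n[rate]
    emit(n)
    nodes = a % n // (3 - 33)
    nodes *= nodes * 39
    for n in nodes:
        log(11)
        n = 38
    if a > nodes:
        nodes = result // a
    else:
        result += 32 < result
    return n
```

18

Transformed code:
def apply(rate, pairs):
    handle(n)
    nodes = []
    for pairs in n:
        if a == 22:
            nodes.append(36)
    if a <= n:
        record(17)
        rate = 35 + 17
    else:
        result = result - (n - a)
    result = result + (18 - 38)
    result = result + n[rate]
    emit(n)
    nodes = a % n // (3 - 33)
    nodes = nodes * (nodes * 39)
    for n in nodes:
        log(11)
        n = 38
    if a > nodes:
        nodes = result // a
    else:
        result = result + (32 < result)
    return n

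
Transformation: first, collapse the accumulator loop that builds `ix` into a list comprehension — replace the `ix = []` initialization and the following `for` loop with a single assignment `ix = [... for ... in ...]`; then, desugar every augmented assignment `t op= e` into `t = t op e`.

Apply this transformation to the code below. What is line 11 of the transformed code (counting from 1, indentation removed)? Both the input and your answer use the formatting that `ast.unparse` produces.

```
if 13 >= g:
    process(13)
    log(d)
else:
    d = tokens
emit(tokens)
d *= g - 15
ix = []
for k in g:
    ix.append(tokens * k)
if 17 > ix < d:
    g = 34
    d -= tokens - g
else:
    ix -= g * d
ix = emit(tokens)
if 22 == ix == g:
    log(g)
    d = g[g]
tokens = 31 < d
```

Transformed code:
if 13 >= g:
    process(13)
    log(d)
else:
    d = tokens
emit(tokens)
d = d * (g - 15)
ix = [tokens * k for k in g]
if 17 > ix < d:
    g = 34
    d = d - (tokens - g)
else:
    ix = ix - g * d
ix = emit(tokens)
if 22 == ix == g:
    log(g)
    d = g[g]
tokens = 31 < d

d = d - (tokens - g)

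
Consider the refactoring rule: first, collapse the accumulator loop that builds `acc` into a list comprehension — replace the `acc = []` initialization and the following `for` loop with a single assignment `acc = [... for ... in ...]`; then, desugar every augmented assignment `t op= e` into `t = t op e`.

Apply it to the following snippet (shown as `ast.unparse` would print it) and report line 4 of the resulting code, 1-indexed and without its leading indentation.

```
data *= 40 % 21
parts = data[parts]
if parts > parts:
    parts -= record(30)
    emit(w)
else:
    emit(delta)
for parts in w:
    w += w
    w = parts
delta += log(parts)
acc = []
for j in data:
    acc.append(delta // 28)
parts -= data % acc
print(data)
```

Transformed code:
data = data * (40 % 21)
parts = data[parts]
if parts > parts:
    parts = parts - record(30)
    emit(w)
else:
    emit(delta)
for parts in w:
    w = w + w
    w = parts
delta = delta + log(parts)
acc = [delta // 28 for j in data]
parts = parts - data % acc
print(data)

parts = parts - record(30)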